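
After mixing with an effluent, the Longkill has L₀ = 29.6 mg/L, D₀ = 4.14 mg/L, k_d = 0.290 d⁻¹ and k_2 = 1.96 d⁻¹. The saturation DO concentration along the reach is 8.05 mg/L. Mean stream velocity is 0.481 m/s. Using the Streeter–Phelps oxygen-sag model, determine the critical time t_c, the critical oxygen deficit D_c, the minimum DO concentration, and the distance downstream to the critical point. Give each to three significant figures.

With k_2/k_d = 6.759 and 1 − D₀(k_2−k_d)/(k_d L₀) = 0.1946,
t_c = ln(6.759 × 0.1946) / (1.96 − 0.290) = ln(1.315) / 1.670 = 0.2739/1.670 = 0.1640 d.
D_c = (k_d/k_2) L₀ e^(−k_d t_c) = (0.290/1.96) × 29.6 × e^(−0.290×0.1640) = 0.1480 × 29.6 × 0.9536 = 4.176 mg/L.
Minimum DO = C_s − D_c = 8.05 − 4.176 = 3.874 mg/L.
x_c = v t_c = 0.481 m/s × 0.1640 d × 86400 s/d = 6815 m ≈ 6.82 km.

t_c ≈ 0.164 d; D_c ≈ 4.18 mg/L; min DO ≈ 3.87 mg/L; x_c ≈ 6.82 km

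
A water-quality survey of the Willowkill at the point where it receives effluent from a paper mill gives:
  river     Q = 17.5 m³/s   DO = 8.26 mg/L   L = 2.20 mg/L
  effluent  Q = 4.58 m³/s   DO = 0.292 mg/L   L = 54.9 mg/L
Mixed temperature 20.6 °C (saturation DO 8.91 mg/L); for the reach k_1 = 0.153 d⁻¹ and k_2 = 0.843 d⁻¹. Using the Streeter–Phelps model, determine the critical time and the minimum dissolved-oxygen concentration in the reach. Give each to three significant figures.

Mixed DO = (17.5×8.26 + 4.58×0.292)/(17.5+4.58) = 145.9/22.08 = 6.607 mg/L.
Mixed L₀ = (17.5×2.20 + 4.58×54.9)/(22.08) = 289.9/22.08 = 13.13 mg/L.
Initial deficit D₀ = C_s − DO₀ = 8.91 − 6.607 = 2.303 mg/L.
t_c = (1/0.6900) ln[(0.843/0.153)(1 − 2.303×0.6900/(0.153×13.13))] = 1.449 × ln(1.152) = 0.2055 d.
D_c = (0.153/0.843) × 13.13 × e^(−0.153×0.2055) = 0.1815 × 13.13 × 0.9690 = 2.310 mg/L.
Minimum DO = 8.91 − 2.310 = 6.600 mg/L.

t_c ≈ 0.205 d; minimum DO ≈ 6.60 mg/L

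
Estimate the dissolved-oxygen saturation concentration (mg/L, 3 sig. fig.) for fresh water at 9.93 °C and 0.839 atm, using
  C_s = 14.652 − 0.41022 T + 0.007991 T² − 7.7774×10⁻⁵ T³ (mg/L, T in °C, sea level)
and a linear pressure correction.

At sea level: C_s = 14.652 − 0.41022×9.93 + 0.007991×9.93² − 7.7774×10⁻⁵×9.93³ = 11.29 mg/L.
Pressure correction: C_s' = 11.29 × 0.839 = 9.473 mg/L.

C_s ≈ 9.47 mg/L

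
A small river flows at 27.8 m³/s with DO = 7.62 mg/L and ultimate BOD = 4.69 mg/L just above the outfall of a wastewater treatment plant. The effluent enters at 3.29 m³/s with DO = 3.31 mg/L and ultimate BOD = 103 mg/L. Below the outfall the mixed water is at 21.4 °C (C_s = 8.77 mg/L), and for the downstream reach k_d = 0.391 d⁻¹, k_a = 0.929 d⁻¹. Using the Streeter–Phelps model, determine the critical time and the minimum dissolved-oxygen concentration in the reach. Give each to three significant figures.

t_c ≈ 1.31 d; minimum DO ≈ 4.97 mg/L

Mixed DO = (27.8×7.62 + 3.29×3.31)/(27.8+3.29) = 222.7/31.09 = 7.164 mg/L.
Mixed L₀ = (27.8×4.69 + 3.29×103)/(31.09) = 469.3/31.09 = 15.09 mg/L.
Initial deficit D₀ = C_s − DO₀ = 8.77 − 7.164 = 1.606 mg/L.
t_c = (1/0.5380) ln[(0.929/0.391)(1 − 1.606×0.5380/(0.391×15.09))] = 1.859 × ln(2.028) = 1.314 d.
D_c = (0.391/0.929) × 15.09 × e^(−0.391×1.314) = 0.4209 × 15.09 × 0.5982 = 3.800 mg/L.
Minimum DO = 8.77 − 3.800 = 4.970 mg/L.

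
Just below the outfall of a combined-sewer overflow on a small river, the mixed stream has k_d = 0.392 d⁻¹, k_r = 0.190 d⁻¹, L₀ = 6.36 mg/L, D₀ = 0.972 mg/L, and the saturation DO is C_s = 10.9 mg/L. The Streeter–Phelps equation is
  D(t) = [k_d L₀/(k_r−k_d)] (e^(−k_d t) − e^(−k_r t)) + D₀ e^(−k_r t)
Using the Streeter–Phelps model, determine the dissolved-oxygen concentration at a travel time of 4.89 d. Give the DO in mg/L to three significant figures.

DO ≈ 7.46 mg/L

k_d L₀/(k_r−k_d) = 0.392×6.36/(0.190−0.392) = 2.493/-0.2020 = -12.34 mg/L.
e^(−k_d t) = e^(−0.392×4.890) = 0.1471; e^(−k_r t) = e^(−0.190×4.890) = 0.3949.
D = -12.34 × (0.1471 − 0.3949) + 0.972 × 0.3949 = 3.059 + 0.3839 = 3.443 mg/L.
DO = C_s − D = 10.9 − 3.443 = 7.457 mg/L.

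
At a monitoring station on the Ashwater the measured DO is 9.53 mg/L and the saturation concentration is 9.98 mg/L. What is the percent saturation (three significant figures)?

95.5 % saturation

% saturation = C/C_s × 100 = 9.53/9.98 × 100 = 95.5 %.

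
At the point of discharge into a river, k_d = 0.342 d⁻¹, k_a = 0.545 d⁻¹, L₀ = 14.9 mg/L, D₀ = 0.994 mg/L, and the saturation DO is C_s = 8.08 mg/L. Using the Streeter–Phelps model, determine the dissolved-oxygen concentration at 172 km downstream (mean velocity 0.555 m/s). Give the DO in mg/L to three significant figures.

DO ≈ 4.13 mg/L

Travel time t = x/v = 172 km / (0.555 m/s) = 172000 m / 0.555 m/s = 309900 s = 3.587 d.
k_d L₀/(k_a−k_d) = 0.342×14.9/(0.545−0.342) = 5.096/0.2030 = 25.10 mg/L.
e^(−k_d t) = e^(−0.342×3.587) = 0.2933; e^(−k_a t) = e^(−0.545×3.587) = 0.1416.
D = 25.10 × (0.2933 − 0.1416) + 0.994 × 0.1416 = 3.807 + 0.1407 = 3.948 mg/L.
DO = C_s − D = 8.08 − 3.948 = 4.132 mg/L.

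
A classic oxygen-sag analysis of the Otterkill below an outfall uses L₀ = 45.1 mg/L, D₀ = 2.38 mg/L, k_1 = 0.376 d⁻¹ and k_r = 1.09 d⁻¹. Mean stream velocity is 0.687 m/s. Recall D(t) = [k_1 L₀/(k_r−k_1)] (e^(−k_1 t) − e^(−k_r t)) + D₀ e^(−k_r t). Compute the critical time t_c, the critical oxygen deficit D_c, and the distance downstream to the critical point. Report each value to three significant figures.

t_c ≈ 1.34 d; D_c ≈ 9.39 mg/L; x_c ≈ 79.7 km

At the critical point dD/dt = 0, so k_1 L₀ e^(−k_1 t) = k_r D. Substituting D(t) from the Streeter–Phelps equation and solving for t gives
t_c = ln[(k_r/k_1)(1 − D₀(k_r−k_1)/(k_1 L₀))] / (k_r−k_1).
Here k_r−k_1 = 0.7140 d⁻¹ and 1 − D₀(k_r−k_1)/(k_1 L₀) = 1 − 2.38×0.7140/(0.376×45.1) = 0.8998, so
t_c = ln(2.899 × 0.8998) / 0.7140 = 0.9588 / 0.7140 = 1.343 d.
D_c = (k_1/k_r) L₀ e^(−k_1 t_c) = (0.376/1.09) × 45.1 × e^(−0.376×1.343) = 0.3450 × 45.1 × 0.6036 = 9.390 mg/L.
x_c = v t_c = 0.687 m/s × 1.343 d × 86400 s/d = 79700 m ≈ 79.7 km.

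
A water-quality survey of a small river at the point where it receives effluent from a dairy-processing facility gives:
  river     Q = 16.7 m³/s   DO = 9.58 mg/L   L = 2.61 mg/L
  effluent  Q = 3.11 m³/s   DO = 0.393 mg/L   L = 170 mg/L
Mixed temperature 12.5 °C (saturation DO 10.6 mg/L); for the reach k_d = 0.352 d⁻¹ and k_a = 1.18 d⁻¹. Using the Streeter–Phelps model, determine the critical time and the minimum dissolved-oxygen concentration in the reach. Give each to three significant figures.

t_c ≈ 1.19 d; minimum DO ≈ 4.93 mg/L

Mixed DO = (16.7×9.58 + 3.11×0.393)/(16.7+3.11) = 161.2/19.81 = 8.138 mg/L.
Mixed L₀ = (16.7×2.61 + 3.11×170)/(19.81) = 572.3/19.81 = 28.89 mg/L.
Initial deficit D₀ = C_s − DO₀ = 10.6 − 8.138 = 2.462 mg/L.
t_c = (1/0.8280) ln[(1.18/0.352)(1 − 2.462×0.8280/(0.352×28.89))] = 1.208 × ln(2.680) = 1.191 d.
D_c = (0.352/1.18) × 28.89 × e^(−0.352×1.191) = 0.2983 × 28.89 × 0.6576 = 5.667 mg/L.
Minimum DO = 10.6 − 5.667 = 4.933 mg/L.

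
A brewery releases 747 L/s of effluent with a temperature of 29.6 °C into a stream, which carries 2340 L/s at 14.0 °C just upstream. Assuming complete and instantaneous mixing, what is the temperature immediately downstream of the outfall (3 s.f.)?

17.8 °C

Flow-weighted mixing: C = (Q_r C_r + Q_w C_w)/(Q_r + Q_w)
= (2340×14.0 + 747×29.6)/(2340 + 747) = 54870/3087 = 17.77 °C.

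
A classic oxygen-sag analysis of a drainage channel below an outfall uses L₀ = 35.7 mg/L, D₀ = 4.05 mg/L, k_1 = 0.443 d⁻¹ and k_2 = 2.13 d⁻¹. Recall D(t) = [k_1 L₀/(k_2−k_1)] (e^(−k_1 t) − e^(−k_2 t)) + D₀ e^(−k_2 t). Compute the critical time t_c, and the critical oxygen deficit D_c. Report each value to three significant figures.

t_c = [1/(k_2−k_1)] ln[(k_2/k_1)(1 − D₀(k_2−k_1)/(k_1 L₀))]
= [1/(2.13−0.443)] ln[(2.13/0.443)(1 − 4.05×1.687/(0.443×35.7))]
= (1/1.687) ln[4.808 × 0.5680] = 0.5928 × ln(2.731) = 0.5928 × 1.005 = 0.5955 d.
D_c = (k_1/k_2) L₀ e^(−k_1 t_c) = (0.443/2.13) × 35.7 × e^(−0.443×0.5955) = 0.2080 × 35.7 × 0.7681 = 5.703 mg/L.

t_c ≈ 0.596 d; D_c ≈ 5.70 mg/L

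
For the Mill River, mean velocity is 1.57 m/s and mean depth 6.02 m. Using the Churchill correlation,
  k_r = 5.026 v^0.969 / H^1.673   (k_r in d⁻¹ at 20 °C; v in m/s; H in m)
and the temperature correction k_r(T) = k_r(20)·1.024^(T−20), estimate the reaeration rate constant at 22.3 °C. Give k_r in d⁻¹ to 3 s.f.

k_r ≈ 0.408 d⁻¹

k_r(20) = 5.026 × 1.57^0.969 / 6.02^1.673 = 5.026 × 1.548 / 20.15 = 0.3862 d⁻¹.
k_r(22.3) = 0.3862 × 1.024^(22.3−20) = 0.3862 × 1.056 = 0.4078 d⁻¹.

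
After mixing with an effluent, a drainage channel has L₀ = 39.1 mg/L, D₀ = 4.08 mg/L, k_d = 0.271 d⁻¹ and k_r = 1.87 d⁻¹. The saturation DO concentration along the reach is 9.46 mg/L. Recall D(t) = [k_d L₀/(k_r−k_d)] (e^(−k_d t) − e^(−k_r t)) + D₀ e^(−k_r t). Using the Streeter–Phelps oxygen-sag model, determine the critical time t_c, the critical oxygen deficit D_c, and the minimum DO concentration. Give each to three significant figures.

t_c ≈ 0.610 d; D_c ≈ 4.80 mg/L; min DO ≈ 4.66 mg/L

At the critical point dD/dt = 0, so k_d L₀ e^(−k_d t) = k_r D. Substituting D(t) from the Streeter–Phelps equation and solving for t gives
t_c = ln[(k_r/k_d)(1 − D₀(k_r−k_d)/(k_d L₀))] / (k_r−k_d).
Here k_r−k_d = 1.599 d⁻¹ and 1 − D₀(k_r−k_d)/(k_d L₀) = 1 − 4.08×1.599/(0.271×39.1) = 0.3843, so
t_c = ln(6.900 × 0.3843) / 1.599 = 0.9753 / 1.599 = 0.6099 d.
L(t_c) = L₀ e^(−k_d t_c) = 39.1 × 0.8476 = 33.14 mg/L, and at the critical point k_r D_c = k_d L, so D_c = (0.271/1.87) × 33.14 = 4.803 mg/L.
Minimum DO = C_s − D_c = 9.46 − 4.803 = 4.657 mg/L.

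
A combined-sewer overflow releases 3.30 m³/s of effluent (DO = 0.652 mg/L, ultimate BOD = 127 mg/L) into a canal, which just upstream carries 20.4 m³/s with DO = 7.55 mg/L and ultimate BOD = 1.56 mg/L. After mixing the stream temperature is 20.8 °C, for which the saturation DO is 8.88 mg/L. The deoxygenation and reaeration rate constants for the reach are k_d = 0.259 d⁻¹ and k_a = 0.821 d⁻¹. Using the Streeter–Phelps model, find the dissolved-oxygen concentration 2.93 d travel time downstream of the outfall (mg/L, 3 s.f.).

DO ≈ 5.36 mg/L

Mixed DO = (20.4×7.55 + 3.30×0.652)/(20.4+3.30) = 156.2/23.70 = 6.590 mg/L.
Mixed L₀ = (20.4×1.56 + 3.30×127)/(23.70) = 450.9/23.70 = 19.03 mg/L.
Initial deficit D₀ = C_s − DO₀ = 8.88 − 6.590 = 2.290 mg/L.
D(2.93) = [0.259×19.03/(0.821−0.259)](e^(−0.259×2.93) − e^(−0.821×2.93)) + 2.290 e^(−0.821×2.93)
= 8.768 × (0.4682 − 0.09022) + 2.290 × 0.09022 = 3.521 mg/L.
DO = 8.88 − 3.521 = 5.359 mg/L.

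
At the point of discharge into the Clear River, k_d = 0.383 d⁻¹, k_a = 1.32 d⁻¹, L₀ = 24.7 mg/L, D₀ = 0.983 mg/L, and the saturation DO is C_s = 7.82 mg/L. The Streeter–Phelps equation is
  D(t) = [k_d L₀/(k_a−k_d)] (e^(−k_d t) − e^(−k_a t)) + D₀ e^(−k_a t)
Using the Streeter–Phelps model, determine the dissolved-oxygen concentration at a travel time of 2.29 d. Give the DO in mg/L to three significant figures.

DO ≈ 4.06 mg/L

k_d L₀/(k_a−k_d) = 0.383×24.7/(1.32−0.383) = 9.460/0.9370 = 10.10 mg/L.
e^(−k_d t) = e^(−0.383×2.290) = 0.4160; e^(−k_a t) = e^(−1.32×2.290) = 0.04866.
D = 10.10 × (0.4160 − 0.04866) + 0.983 × 0.04866 = 3.709 + 0.04784 = 3.757 mg/L.
DO = C_s − D = 7.82 − 3.757 = 4.063 mg/L.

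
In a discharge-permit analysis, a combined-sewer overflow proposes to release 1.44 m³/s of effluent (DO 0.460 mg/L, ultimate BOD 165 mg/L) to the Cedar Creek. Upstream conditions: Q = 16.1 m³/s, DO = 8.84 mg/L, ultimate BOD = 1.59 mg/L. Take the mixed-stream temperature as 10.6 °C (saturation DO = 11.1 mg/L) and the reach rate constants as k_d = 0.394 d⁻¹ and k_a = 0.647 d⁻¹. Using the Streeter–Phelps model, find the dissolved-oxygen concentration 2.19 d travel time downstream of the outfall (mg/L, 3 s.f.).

DO ≈ 6.19 mg/L

Mixed DO = (16.1×8.84 + 1.44×0.460)/(16.1+1.44) = 143.0/17.54 = 8.152 mg/L.
Mixed L₀ = (16.1×1.59 + 1.44×165)/(17.54) = 263.2/17.54 = 15.01 mg/L.
Initial deficit D₀ = C_s − DO₀ = 11.1 − 8.152 = 2.948 mg/L.
D(2.19) = [0.394×15.01/(0.647−0.394)](e^(−0.394×2.19) − e^(−0.647×2.19)) + 2.948 e^(−0.647×2.19)
= 23.37 × (0.4220 − 0.2425) + 2.948 × 0.2425 = 4.909 mg/L.
DO = 11.1 − 4.909 = 6.191 mg/L.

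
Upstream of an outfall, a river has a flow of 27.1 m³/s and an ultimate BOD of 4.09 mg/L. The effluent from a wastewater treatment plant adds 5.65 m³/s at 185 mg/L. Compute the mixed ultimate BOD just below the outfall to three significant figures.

35.3 mg/L

Flow-weighted mixing: C = (Q_r C_r + Q_w C_w)/(Q_r + Q_w)
= (27.1×4.09 + 5.65×185)/(27.1 + 5.65) = 1156/32.75 = 35.30 mg/L.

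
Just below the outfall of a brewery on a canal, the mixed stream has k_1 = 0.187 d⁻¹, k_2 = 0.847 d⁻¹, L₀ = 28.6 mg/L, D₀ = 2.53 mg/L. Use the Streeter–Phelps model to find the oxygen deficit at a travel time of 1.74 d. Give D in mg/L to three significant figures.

D ≈ 4.58 mg/L

k_1 L₀/(k_2−k_1) = 0.187×28.6/(0.847−0.187) = 5.348/0.6600 = 8.103 mg/L.
e^(−k_1 t) = e^(−0.187×1.740) = 0.7223; e^(−k_2 t) = e^(−0.847×1.740) = 0.2291.
D = 8.103 × (0.7223 − 0.2291) + 2.53 × 0.2291 = 3.997 + 0.5795 = 4.576 mg/L.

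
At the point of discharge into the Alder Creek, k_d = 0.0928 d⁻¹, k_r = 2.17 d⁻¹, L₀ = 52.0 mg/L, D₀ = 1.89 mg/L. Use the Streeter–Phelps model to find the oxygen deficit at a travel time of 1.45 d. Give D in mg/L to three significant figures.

D ≈ 2.01 mg/L

k_d L₀/(k_r−k_d) = 0.0928×52.0/(2.17−0.0928) = 4.826/2.077 = 2.323 mg/L.
e^(−k_d t) = e^(−0.0928×1.450) = 0.8741; e^(−k_r t) = e^(−2.17×1.450) = 0.04300.
D = 2.323 × (0.8741 − 0.04300) + 1.89 × 0.04300 = 1.931 + 0.08127 = 2.012 mg/L.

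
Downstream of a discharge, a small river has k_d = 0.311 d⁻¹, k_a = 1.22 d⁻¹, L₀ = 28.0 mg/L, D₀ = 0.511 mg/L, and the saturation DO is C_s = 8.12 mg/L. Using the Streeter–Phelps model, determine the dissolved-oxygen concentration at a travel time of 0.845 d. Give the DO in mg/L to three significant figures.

DO ≈ 3.99 mg/L

k_d L₀/(k_a−k_d) = 0.311×28.0/(1.22−0.311) = 8.708/0.9090 = 9.580 mg/L.
e^(−k_d t) = e^(−0.311×0.8450) = 0.7689; e^(−k_a t) = e^(−1.22×0.8450) = 0.3567.
D = 9.580 × (0.7689 − 0.3567) + 0.511 × 0.3567 = 3.949 + 0.1823 = 4.131 mg/L.
DO = C_s − D = 8.12 − 4.131 = 3.989 mg/L.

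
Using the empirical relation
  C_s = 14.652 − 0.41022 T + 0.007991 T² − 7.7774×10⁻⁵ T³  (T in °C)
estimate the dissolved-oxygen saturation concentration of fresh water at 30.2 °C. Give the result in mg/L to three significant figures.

C_s ≈ 7.41 mg/L

C_s = 14.652 − 0.41022×30.2 + 0.007991×30.2² − 7.7774×10⁻⁵×30.2³ = 7.409 mg/L.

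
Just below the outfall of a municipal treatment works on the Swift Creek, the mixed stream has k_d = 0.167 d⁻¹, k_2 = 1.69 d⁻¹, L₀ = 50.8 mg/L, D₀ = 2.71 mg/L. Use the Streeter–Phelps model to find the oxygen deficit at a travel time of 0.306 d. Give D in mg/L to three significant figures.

D ≈ 3.59 mg/L

k_d L₀/(k_2−k_d) = 0.167×50.8/(1.69−0.167) = 8.484/1.523 = 5.570 mg/L.
e^(−k_d t) = e^(−0.167×0.3060) = 0.9502; e^(−k_2 t) = e^(−1.69×0.3060) = 0.5962.
D = 5.570 × (0.9502 − 0.5962) + 2.71 × 0.5962 = 1.972 + 1.616 = 3.587 mg/L.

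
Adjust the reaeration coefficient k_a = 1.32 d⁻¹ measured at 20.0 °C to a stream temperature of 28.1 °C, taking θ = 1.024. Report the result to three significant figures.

k_a(T₂) = k_a(T₁) · θ^(T₂−T₁) = 1.32 × 1.024^(28.1−20.0)
= 1.32 × 1.024^8.10 = 1.32 × 1.212 = 1.600 d⁻¹.

k_a ≈ 1.60 d⁻¹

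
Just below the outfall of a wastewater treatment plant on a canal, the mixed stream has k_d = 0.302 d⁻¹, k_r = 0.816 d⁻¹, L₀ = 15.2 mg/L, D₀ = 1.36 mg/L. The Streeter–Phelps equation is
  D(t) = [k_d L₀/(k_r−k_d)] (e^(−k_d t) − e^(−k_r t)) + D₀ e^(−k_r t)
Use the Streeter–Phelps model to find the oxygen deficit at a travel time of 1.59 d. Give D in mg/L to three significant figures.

k_d L₀/(k_r−k_d) = 0.302×15.2/(0.816−0.302) = 4.590/0.5140 = 8.931 mg/L.
e^(−k_d t) = e^(−0.302×1.590) = 0.6187; e^(−k_r t) = e^(−0.816×1.590) = 0.2732.
D = 8.931 × (0.6187 − 0.2732) + 1.36 × 0.2732 = 3.085 + 0.3716 = 3.457 mg/L.

D ≈ 3.46 mg/L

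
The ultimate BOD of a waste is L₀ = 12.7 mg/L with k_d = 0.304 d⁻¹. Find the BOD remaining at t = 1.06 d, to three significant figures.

L ≈ 9.20 mg/L

L_t = L₀ e^(−k_d t) = 12.7 × e^(−0.304×1.06) = 12.7 × 0.7245 = 9.201 mg/L.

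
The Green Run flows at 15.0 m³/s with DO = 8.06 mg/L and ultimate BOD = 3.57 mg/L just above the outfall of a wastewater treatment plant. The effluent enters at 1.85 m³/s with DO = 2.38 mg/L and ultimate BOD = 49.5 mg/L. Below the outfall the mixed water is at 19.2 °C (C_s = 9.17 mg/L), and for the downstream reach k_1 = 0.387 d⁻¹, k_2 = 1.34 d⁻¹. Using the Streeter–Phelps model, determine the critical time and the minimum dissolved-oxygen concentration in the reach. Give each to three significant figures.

t_c ≈ 0.585 d; minimum DO ≈ 7.19 mg/L

Mixed DO = (15.0×8.06 + 1.85×2.38)/(15.0+1.85) = 125.3/16.85 = 7.436 mg/L.
Mixed L₀ = (15.0×3.57 + 1.85×49.5)/(16.85) = 145.1/16.85 = 8.613 mg/L.
Initial deficit D₀ = C_s − DO₀ = 9.17 − 7.436 = 1.734 mg/L.
t_c = (1/0.9530) ln[(1.34/0.387)(1 − 1.734×0.9530/(0.387×8.613))] = 1.049 × ln(1.746) = 0.5850 d.
D_c = (0.387/1.34) × 8.613 × e^(−0.387×0.5850) = 0.2888 × 8.613 × 0.7974 = 1.983 mg/L.
Minimum DO = 9.17 − 1.983 = 7.187 mg/L.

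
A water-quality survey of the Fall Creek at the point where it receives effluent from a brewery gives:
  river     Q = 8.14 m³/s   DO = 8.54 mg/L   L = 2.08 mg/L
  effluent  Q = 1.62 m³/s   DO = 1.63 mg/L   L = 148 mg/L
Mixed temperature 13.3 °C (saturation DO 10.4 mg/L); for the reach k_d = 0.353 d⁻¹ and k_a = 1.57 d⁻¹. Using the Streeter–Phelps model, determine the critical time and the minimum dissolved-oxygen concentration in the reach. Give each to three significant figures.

t_c ≈ 0.814 d; minimum DO ≈ 5.96 mg/L

Mixed DO = (8.14×8.54 + 1.62×1.63)/(8.14+1.62) = 72.16/9.760 = 7.393 mg/L.
Mixed L₀ = (8.14×2.08 + 1.62×148)/(9.760) = 256.7/9.760 = 26.30 mg/L.
Initial deficit D₀ = C_s − DO₀ = 10.4 − 7.393 = 3.007 mg/L.
t_c = (1/1.217) ln[(1.57/0.353)(1 − 3.007×1.217/(0.353×26.30))] = 0.8217 × ln(2.694) = 0.8145 d.
D_c = (0.353/1.57) × 26.30 × e^(−0.353×0.8145) = 0.2248 × 26.30 × 0.7501 = 4.436 mg/L.
Minimum DO = 10.4 − 4.436 = 5.964 mg/L.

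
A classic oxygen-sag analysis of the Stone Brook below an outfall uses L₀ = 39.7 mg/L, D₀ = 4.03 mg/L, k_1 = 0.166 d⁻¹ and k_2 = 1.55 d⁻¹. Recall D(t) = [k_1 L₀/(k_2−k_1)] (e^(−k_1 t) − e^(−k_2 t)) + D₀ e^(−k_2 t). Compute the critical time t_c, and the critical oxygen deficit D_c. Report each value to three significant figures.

t_c = [1/(k_2−k_1)] ln[(k_2/k_1)(1 − D₀(k_2−k_1)/(k_1 L₀))]
= [1/(1.55−0.166)] ln[(1.55/0.166)(1 − 4.03×1.384/(0.166×39.7))]
= (1/1.384) ln[9.337 × 0.1537] = 0.7225 × ln(1.435) = 0.7225 × 0.3610 = 0.2609 d.
L(t_c) = L₀ e^(−k_1 t_c) = 39.7 × 0.9576 = 38.02 mg/L, and at the critical point k_2 D_c = k_1 L, so D_c = (0.166/1.55) × 38.02 = 4.072 mg/L.

t_c ≈ 0.261 d; D_c ≈ 4.07 mg/L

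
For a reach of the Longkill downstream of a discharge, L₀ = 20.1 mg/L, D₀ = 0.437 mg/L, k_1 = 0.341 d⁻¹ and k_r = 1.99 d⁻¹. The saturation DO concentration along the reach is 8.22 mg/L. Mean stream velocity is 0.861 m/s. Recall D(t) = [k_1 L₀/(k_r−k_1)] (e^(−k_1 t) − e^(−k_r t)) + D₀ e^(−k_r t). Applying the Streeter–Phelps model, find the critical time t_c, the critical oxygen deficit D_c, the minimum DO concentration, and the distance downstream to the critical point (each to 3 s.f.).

t_c ≈ 1.00 d; D_c ≈ 2.45 mg/L; min DO ≈ 5.77 mg/L; x_c ≈ 74.6 km

t_c = [1/(k_r−k_1)] ln[(k_r/k_1)(1 − D₀(k_r−k_1)/(k_1 L₀))]
= [1/(1.99−0.341)] ln[(1.99/0.341)(1 − 0.437×1.649/(0.341×20.1))]
= (1/1.649) ln[5.836 × 0.8949] = 0.6064 × ln(5.222) = 0.6064 × 1.653 = 1.002 d.
L(t_c) = L₀ e^(−k_1 t_c) = 20.1 × 0.7105 = 14.28 mg/L, and at the critical point k_r D_c = k_1 L, so D_c = (0.341/1.99) × 14.28 = 2.447 mg/L.
Minimum DO = C_s − D_c = 8.22 − 2.447 = 5.773 mg/L.
x_c = v t_c = 0.861 m/s × 1.002 d × 86400 s/d = 74570 m ≈ 74.6 km.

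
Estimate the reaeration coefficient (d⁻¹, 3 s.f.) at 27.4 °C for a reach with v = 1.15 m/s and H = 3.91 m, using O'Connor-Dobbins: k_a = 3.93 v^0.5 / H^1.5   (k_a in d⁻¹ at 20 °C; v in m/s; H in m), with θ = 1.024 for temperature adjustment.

k_a(20) = 3.93 × 1.15^0.5 / 3.91^1.5 = 3.93 × 1.072 / 7.732 = 0.5451 d⁻¹.
k_a(27.4) = 0.5451 × 1.024^(27.4−20) = 0.5451 × 1.192 = 0.6497 d⁻¹.

k_a ≈ 0.650 d⁻¹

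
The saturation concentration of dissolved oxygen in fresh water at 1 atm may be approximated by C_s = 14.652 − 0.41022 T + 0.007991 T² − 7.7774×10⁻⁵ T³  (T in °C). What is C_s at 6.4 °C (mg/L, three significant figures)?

C_s ≈ 12.3 mg/L

C_s = 14.652 − 0.41022×6.4 + 0.007991×6.4² − 7.7774×10⁻⁵×6.4³ = 12.33 mg/L.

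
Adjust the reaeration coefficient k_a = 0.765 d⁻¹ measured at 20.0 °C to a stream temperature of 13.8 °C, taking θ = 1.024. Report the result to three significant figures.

k_a ≈ 0.660 d⁻¹

k_a(T₂) = k_a(T₁) · θ^(T₂−T₁) = 0.765 × 1.024^(13.8−20.0)
= 0.765 × 1.024^-6.20 = 0.765 × 0.8633 = 0.6604 d⁻¹.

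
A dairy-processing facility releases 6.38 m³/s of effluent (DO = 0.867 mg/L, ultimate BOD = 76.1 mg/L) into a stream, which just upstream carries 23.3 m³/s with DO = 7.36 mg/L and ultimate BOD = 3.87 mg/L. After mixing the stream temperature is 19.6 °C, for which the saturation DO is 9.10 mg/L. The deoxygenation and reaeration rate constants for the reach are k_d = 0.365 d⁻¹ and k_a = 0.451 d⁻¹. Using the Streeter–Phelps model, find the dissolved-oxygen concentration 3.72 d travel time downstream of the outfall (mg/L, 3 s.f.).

DO ≈ 2.72 mg/L

Mixed DO = (23.3×7.36 + 6.38×0.867)/(23.3+6.38) = 177.0/29.68 = 5.964 mg/L.
Mixed L₀ = (23.3×3.87 + 6.38×76.1)/(29.68) = 575.7/29.68 = 19.40 mg/L.
Initial deficit D₀ = C_s − DO₀ = 9.10 − 5.964 = 3.136 mg/L.
D(3.72) = [0.365×19.40/(0.451−0.365)](e^(−0.365×3.72) − e^(−0.451×3.72)) + 3.136 e^(−0.451×3.72)
= 82.32 × (0.2572 − 0.1868) + 3.136 × 0.1868 = 6.383 mg/L.
DO = 9.10 − 6.383 = 2.717 mg/L.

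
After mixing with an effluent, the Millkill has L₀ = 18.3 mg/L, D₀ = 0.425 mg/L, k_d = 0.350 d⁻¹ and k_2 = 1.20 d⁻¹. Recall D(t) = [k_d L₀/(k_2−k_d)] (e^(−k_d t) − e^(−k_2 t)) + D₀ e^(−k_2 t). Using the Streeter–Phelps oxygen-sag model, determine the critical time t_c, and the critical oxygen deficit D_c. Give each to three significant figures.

t_c ≈ 1.38 d; D_c ≈ 3.29 mg/L

t_c = [1/(k_2−k_d)] ln[(k_2/k_d)(1 − D₀(k_2−k_d)/(k_d L₀))]
= [1/(1.20−0.350)] ln[(1.20/0.350)(1 − 0.425×0.8500/(0.350×18.3))]
= (1/0.8500) ln[3.429 × 0.9436] = 1.176 × ln(3.235) = 1.176 × 1.174 = 1.381 d.
L(t_c) = L₀ e^(−k_d t_c) = 18.3 × 0.6167 = 11.28 mg/L, and at the critical point k_2 D_c = k_d L, so D_c = (0.350/1.20) × 11.28 = 3.291 mg/L.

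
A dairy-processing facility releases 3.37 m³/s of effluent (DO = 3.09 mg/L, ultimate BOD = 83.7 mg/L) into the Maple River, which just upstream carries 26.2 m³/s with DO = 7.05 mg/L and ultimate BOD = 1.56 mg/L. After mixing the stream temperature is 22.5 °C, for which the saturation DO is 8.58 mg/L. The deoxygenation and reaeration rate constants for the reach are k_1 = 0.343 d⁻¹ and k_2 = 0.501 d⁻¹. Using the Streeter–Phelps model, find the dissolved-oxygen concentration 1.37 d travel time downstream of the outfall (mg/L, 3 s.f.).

Mixed DO = (26.2×7.05 + 3.37×3.09)/(26.2+3.37) = 195.1/29.57 = 6.599 mg/L.
Mixed L₀ = (26.2×1.56 + 3.37×83.7)/(29.57) = 322.9/29.57 = 10.92 mg/L.
Initial deficit D₀ = C_s − DO₀ = 8.58 − 6.599 = 1.981 mg/L.
D(1.37) = [0.343×10.92/(0.501−0.343)](e^(−0.343×1.37) − e^(−0.501×1.37)) + 1.981 e^(−0.501×1.37)
= 23.71 × (0.6251 − 0.5034) + 1.981 × 0.5034 = 3.882 mg/L.
DO = 8.58 − 3.882 = 4.698 mg/L.

DO ≈ 4.70 mg/L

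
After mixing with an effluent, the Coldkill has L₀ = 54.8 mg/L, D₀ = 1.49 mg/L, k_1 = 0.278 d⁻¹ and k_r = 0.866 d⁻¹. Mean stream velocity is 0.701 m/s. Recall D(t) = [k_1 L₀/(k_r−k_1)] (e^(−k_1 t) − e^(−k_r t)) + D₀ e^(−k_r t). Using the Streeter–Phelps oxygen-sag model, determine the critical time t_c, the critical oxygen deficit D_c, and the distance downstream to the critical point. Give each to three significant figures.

t_c = [1/(k_r−k_1)] ln[(k_r/k_1)(1 − D₀(k_r−k_1)/(k_1 L₀))]
= [1/(0.866−0.278)] ln[(0.866/0.278)(1 − 1.49×0.5880/(0.278×54.8))]
= (1/0.5880) ln[3.115 × 0.9425] = 1.701 × ln(2.936) = 1.701 × 1.077 = 1.832 d.
D_c = (k_1/k_r) L₀ e^(−k_1 t_c) = (0.278/0.866) × 54.8 × e^(−0.278×1.832) = 0.3210 × 54.8 × 0.6010 = 10.57 mg/L.
x_c = v t_c = 0.701 m/s × 1.832 d × 86400 s/d = 110900 m ≈ 111 km.

t_c ≈ 1.83 d; D_c ≈ 10.6 mg/L; x_c ≈ 111 km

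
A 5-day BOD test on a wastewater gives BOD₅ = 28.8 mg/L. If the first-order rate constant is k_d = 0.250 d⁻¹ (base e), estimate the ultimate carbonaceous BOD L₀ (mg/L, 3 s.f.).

BOD₅ = L₀(1 − e^(−5k_d)) ⇒ L₀ = BOD₅ / (1 − e^(−5×0.250))
= 28.8 / (1 − 0.2865) = 28.8 / 0.7135 = 40.36 mg/L.

L₀ ≈ 40.4 mg/L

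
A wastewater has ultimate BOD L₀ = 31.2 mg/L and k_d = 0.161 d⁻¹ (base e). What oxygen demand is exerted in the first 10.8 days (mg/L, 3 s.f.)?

y ≈ 25.7 mg/L

y_t = L₀(1 − e^(−k_d t)) = 31.2 × (1 − e^(−0.161×10.8))
= 31.2 × (1 − 0.1757) = 31.2 × 0.8243 = 25.72 mg/L.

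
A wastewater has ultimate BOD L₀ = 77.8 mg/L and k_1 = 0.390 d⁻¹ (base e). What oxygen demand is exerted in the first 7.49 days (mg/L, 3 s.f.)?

y_t = L₀(1 − e^(−k_1 t)) = 77.8 × (1 − e^(−0.390×7.49))
= 77.8 × (1 − 0.05387) = 77.8 × 0.9461 = 73.61 mg/L.

y ≈ 73.6 mg/L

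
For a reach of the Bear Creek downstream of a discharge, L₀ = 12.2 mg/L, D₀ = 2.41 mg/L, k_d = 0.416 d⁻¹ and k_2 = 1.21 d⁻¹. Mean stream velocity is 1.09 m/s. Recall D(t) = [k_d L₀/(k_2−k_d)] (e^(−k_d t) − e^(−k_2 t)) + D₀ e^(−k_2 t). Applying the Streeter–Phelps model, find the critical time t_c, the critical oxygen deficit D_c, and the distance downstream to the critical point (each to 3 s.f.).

At the critical point dD/dt = 0, so k_d L₀ e^(−k_d t) = k_2 D. Substituting D(t) from the Streeter–Phelps equation and solving for t gives
t_c = ln[(k_2/k_d)(1 − D₀(k_2−k_d)/(k_d L₀))] / (k_2−k_d).
Here k_2−k_d = 0.7940 d⁻¹ and 1 − D₀(k_2−k_d)/(k_d L₀) = 1 − 2.41×0.7940/(0.416×12.2) = 0.6230, so
t_c = ln(2.909 × 0.6230) / 0.7940 = 0.5944 / 0.7940 = 0.7486 d.
D_c = (k_d/k_2) L₀ e^(−k_d t_c) = (0.416/1.21) × 12.2 × e^(−0.416×0.7486) = 0.3438 × 12.2 × 0.7324 = 3.072 mg/L.
x_c = v t_c = 1.09 m/s × 0.7486 d × 86400 s/d = 70500 m ≈ 70.5 km.

t_c ≈ 0.749 d; D_c ≈ 3.07 mg/L; x_c ≈ 70.5 km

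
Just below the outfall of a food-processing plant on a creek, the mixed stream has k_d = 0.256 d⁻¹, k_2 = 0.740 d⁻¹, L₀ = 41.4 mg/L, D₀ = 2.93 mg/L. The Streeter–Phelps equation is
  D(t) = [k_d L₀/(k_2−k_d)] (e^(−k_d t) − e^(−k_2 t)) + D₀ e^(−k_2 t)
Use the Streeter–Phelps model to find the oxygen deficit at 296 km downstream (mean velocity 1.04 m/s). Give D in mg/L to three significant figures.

D ≈ 7.77 mg/L

Travel time t = x/v = 296 km / (1.04 m/s) = 296000 m / 1.04 m/s = 284600 s = 3.294 d.
k_d L₀/(k_2−k_d) = 0.256×41.4/(0.740−0.256) = 10.60/0.4840 = 21.90 mg/L.
e^(−k_d t) = e^(−0.256×3.294) = 0.4303; e^(−k_2 t) = e^(−0.740×3.294) = 0.08736.
D = 21.90 × (0.4303 − 0.08736) + 2.93 × 0.08736 = 7.509 + 0.2560 = 7.765 mg/L.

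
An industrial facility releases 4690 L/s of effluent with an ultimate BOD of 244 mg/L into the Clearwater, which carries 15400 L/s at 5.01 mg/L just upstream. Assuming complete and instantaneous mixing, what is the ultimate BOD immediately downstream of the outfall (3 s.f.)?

60.8 mg/L

Flow-weighted mixing: C = (Q_r C_r + Q_w C_w)/(Q_r + Q_w)
= (15400×5.01 + 4690×244)/(15400 + 4690) = 1.222×10^6/20090 = 60.80 mg/L.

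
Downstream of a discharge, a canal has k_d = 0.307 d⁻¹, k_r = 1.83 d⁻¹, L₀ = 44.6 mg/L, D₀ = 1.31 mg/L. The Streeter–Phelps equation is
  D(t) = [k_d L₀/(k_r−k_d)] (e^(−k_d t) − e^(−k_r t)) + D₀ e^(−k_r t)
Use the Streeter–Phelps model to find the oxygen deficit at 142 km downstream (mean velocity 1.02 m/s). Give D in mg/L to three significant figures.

Travel time t = x/v = 142 km / (1.02 m/s) = 142000 m / 1.02 m/s = 139200 s = 1.611 d.
k_d L₀/(k_r−k_d) = 0.307×44.6/(1.83−0.307) = 13.69/1.523 = 8.990 mg/L.
e^(−k_d t) = e^(−0.307×1.611) = 0.6098; e^(−k_r t) = e^(−1.83×1.611) = 0.05241.
D = 8.990 × (0.6098 − 0.05241) + 1.31 × 0.05241 = 5.011 + 0.06866 = 5.080 mg/L.

D ≈ 5.08 mg/L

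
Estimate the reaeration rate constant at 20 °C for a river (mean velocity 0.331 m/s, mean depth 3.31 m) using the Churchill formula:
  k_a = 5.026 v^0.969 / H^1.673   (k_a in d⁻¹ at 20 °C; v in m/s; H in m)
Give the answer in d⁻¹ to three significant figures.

k_a ≈ 0.232 d⁻¹

k_a = 5.026 × 0.331^0.969 / 3.31^1.673 = 5.026 × 0.3425 / 7.408 = 0.2324 d⁻¹.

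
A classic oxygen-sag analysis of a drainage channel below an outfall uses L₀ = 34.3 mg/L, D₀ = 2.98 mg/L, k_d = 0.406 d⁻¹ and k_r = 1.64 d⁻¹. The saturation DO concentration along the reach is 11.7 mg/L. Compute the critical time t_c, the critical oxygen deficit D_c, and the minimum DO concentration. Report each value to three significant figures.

With k_r/k_d = 4.039 and 1 − D₀(k_r−k_d)/(k_d L₀) = 0.7359,
t_c = ln(4.039 × 0.7359) / (1.64 − 0.406) = ln(2.973) / 1.234 = 1.089/1.234 = 0.8829 d.
L(t_c) = L₀ e^(−k_d t_c) = 34.3 × 0.6988 = 23.97 mg/L, and at the critical point k_r D_c = k_d L, so D_c = (0.406/1.64) × 23.97 = 5.933 mg/L.
Minimum DO = C_s − D_c = 11.7 − 5.933 = 5.767 mg/L.

t_c ≈ 0.883 d; D_c ≈ 5.93 mg/L; min DO ≈ 5.77 mg/L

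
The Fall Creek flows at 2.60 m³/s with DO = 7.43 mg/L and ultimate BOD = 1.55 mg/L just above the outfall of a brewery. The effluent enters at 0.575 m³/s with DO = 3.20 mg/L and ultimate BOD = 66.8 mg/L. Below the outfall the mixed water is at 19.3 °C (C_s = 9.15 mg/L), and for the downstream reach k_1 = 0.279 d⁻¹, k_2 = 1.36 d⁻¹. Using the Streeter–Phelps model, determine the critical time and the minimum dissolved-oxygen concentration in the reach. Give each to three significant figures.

t_c ≈ 0.286 d; minimum DO ≈ 6.62 mg/L

Mixed DO = (2.60×7.43 + 0.575×3.20)/(2.60+0.575) = 21.16/3.175 = 6.664 mg/L.
Mixed L₀ = (2.60×1.55 + 0.575×66.8)/(3.175) = 42.44/3.175 = 13.37 mg/L.
Initial deficit D₀ = C_s − DO₀ = 9.15 − 6.664 = 2.486 mg/L.
t_c = (1/1.081) ln[(1.36/0.279)(1 − 2.486×1.081/(0.279×13.37))] = 0.9251 × ln(1.362) = 0.2857 d.
D_c = (0.279/1.36) × 13.37 × e^(−0.279×0.2857) = 0.2051 × 13.37 × 0.9234 = 2.532 mg/L.
Minimum DO = 9.15 − 2.532 = 6.618 mg/L.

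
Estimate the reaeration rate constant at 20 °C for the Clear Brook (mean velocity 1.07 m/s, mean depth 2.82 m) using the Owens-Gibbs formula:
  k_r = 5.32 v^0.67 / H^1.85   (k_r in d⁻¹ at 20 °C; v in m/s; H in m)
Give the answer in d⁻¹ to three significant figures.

k_r = 5.32 × 1.07^0.67 / 2.82^1.85 = 5.32 × 1.046 / 6.807 = 0.8178 d⁻¹.

k_r ≈ 0.818 d⁻¹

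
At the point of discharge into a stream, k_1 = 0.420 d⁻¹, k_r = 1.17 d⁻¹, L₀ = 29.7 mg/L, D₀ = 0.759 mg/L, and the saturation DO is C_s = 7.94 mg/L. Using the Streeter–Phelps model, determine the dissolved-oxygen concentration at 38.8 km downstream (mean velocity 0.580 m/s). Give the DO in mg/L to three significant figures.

DO ≈ 2.34 mg/L

Travel time t = x/v = 38.8 km / (0.580 m/s) = 38800 m / 0.580 m/s = 66900 s = 0.7743 d.
k_1 L₀/(k_r−k_1) = 0.420×29.7/(1.17−0.420) = 12.47/0.7500 = 16.63 mg/L.
e^(−k_1 t) = e^(−0.420×0.7743) = 0.7224; e^(−k_r t) = e^(−1.17×0.7743) = 0.4042.
D = 16.63 × (0.7224 − 0.4042) + 0.759 × 0.4042 = 5.292 + 0.3068 = 5.599 mg/L.
DO = C_s − D = 7.94 − 5.599 = 2.341 mg/L.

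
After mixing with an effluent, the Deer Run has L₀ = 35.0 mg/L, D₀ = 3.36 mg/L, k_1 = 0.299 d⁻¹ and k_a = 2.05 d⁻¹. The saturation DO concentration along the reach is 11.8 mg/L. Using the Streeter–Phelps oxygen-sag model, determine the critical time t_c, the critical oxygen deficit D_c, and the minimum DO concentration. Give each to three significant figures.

t_c ≈ 0.628 d; D_c ≈ 4.23 mg/L; min DO ≈ 7.57 mg/L

At the critical point dD/dt = 0, so k_1 L₀ e^(−k_1 t) = k_a D. Substituting D(t) from the Streeter–Phelps equation and solving for t gives
t_c = ln[(k_a/k_1)(1 − D₀(k_a−k_1)/(k_1 L₀))] / (k_a−k_1).
Here k_a−k_1 = 1.751 d⁻¹ and 1 − D₀(k_a−k_1)/(k_1 L₀) = 1 − 3.36×1.751/(0.299×35.0) = 0.4378, so
t_c = ln(6.856 × 0.4378) / 1.751 = 1.099 / 1.751 = 0.6277 d.
L(t_c) = L₀ e^(−k_1 t_c) = 35.0 × 0.8289 = 29.01 mg/L, and at the critical point k_a D_c = k_1 L, so D_c = (0.299/2.05) × 29.01 = 4.231 mg/L.
Minimum DO = C_s − D_c = 11.8 − 4.231 = 7.569 mg/L.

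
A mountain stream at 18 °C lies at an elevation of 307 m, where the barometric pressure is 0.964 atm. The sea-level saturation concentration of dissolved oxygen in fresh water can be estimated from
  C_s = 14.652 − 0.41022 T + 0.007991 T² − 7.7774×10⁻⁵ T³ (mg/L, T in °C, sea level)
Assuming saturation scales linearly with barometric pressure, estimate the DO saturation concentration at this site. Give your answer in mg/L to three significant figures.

At sea level: C_s = 14.652 − 0.41022×18 + 0.007991×18² − 7.7774×10⁻⁵×18³ = 9.404 mg/L.
Pressure correction: C_s' = 9.404 × 0.964 = 9.065 mg/L.

C_s ≈ 9.07 mg/L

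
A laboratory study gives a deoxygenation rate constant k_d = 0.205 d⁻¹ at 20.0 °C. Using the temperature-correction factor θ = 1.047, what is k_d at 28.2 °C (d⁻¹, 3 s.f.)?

k_d(T₂) = k_d(T₁) · θ^(T₂−T₁) = 0.205 × 1.047^(28.2−20.0)
= 0.205 × 1.047^8.20 = 0.205 × 1.457 = 0.2988 d⁻¹.

k_d ≈ 0.299 d⁻¹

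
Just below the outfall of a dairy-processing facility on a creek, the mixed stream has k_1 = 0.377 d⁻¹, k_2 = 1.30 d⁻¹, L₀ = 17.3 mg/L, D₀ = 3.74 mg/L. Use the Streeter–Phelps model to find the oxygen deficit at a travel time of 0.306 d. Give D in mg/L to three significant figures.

k_1 L₀/(k_2−k_1) = 0.377×17.3/(1.30−0.377) = 6.522/0.9230 = 7.066 mg/L.
e^(−k_1 t) = e^(−0.377×0.3060) = 0.8910; e^(−k_2 t) = e^(−1.30×0.3060) = 0.6718.
D = 7.066 × (0.8910 − 0.6718) + 3.74 × 0.6718 = 1.549 + 2.513 = 4.062 mg/L.

D ≈ 4.06 mg/L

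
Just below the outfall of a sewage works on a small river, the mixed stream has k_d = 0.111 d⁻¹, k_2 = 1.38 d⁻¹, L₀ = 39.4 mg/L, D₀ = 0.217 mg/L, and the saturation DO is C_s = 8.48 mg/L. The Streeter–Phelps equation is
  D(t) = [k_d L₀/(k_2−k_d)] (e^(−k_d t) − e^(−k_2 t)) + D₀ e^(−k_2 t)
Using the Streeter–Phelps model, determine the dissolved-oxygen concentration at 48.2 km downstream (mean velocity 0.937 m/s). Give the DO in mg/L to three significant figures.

DO ≈ 6.67 mg/L

Travel time t = x/v = 48.2 km / (0.937 m/s) = 48200 m / 0.937 m/s = 51440 s = 0.5954 d.
k_d L₀/(k_2−k_d) = 0.111×39.4/(1.38−0.111) = 4.373/1.269 = 3.446 mg/L.
e^(−k_d t) = e^(−0.111×0.5954) = 0.9360; e^(−k_2 t) = e^(−1.38×0.5954) = 0.4397.
D = 3.446 × (0.9360 − 0.4397) + 0.217 × 0.4397 = 1.711 + 0.09542 = 1.806 mg/L.
DO = C_s − D = 8.48 − 1.806 = 6.674 mg/L.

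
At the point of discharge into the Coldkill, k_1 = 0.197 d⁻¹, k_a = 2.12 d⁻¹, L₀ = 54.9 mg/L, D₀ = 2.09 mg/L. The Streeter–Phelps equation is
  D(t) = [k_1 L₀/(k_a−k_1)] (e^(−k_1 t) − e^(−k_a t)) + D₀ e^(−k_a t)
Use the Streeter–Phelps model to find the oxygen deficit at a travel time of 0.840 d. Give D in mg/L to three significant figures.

D ≈ 4.17 mg/L

k_1 L₀/(k_a−k_1) = 0.197×54.9/(2.12−0.197) = 10.82/1.923 = 5.624 mg/L.
e^(−k_1 t) = e^(−0.197×0.8400) = 0.8475; e^(−k_a t) = e^(−2.12×0.8400) = 0.1685.
D = 5.624 × (0.8475 − 0.1685) + 2.09 × 0.1685 = 3.819 + 0.3522 = 4.171 mg/L.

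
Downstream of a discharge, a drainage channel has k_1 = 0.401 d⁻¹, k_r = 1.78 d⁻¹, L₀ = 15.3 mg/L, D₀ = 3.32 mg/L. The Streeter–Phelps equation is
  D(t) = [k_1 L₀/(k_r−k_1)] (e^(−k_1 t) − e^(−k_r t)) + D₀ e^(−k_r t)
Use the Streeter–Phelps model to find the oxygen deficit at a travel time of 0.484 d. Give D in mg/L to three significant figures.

k_1 L₀/(k_r−k_1) = 0.401×15.3/(1.78−0.401) = 6.135/1.379 = 4.449 mg/L.
e^(−k_1 t) = e^(−0.401×0.4840) = 0.8236; e^(−k_r t) = e^(−1.78×0.4840) = 0.4225.
D = 4.449 × (0.8236 − 0.4225) + 3.32 × 0.4225 = 1.784 + 1.403 = 3.187 mg/L.

D ≈ 3.19 mg/L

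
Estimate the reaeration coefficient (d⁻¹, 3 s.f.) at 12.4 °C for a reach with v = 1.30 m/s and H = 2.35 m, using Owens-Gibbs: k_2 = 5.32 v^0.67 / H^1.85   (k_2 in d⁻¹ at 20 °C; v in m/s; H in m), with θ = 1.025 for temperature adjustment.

k_2(20) = 5.32 × 1.30^0.67 / 2.35^1.85 = 5.32 × 1.192 / 4.858 = 1.306 d⁻¹.
k_2(12.4) = 1.306 × 1.025^(12.4−20) = 1.306 × 0.8289 = 1.082 d⁻¹.

k_2 ≈ 1.08 d⁻¹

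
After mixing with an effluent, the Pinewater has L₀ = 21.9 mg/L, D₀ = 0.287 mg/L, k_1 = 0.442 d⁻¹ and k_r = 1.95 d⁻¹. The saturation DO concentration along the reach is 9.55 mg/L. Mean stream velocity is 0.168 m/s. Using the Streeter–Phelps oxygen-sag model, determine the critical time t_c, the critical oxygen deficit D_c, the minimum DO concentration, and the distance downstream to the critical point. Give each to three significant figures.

With k_r/k_1 = 4.412 and 1 − D₀(k_r−k_1)/(k_1 L₀) = 0.9553,
t_c = ln(4.412 × 0.9553) / (1.95 − 0.442) = ln(4.215) / 1.508 = 1.439/1.508 = 0.9539 d.
D_c = (k_1/k_r) L₀ e^(−k_1 t_c) = (0.442/1.95) × 21.9 × e^(−0.442×0.9539) = 0.2267 × 21.9 × 0.6560 = 3.256 mg/L.
Minimum DO = C_s − D_c = 9.55 − 3.256 = 6.294 mg/L.
x_c = v t_c = 0.168 m/s × 0.9539 d × 86400 s/d = 13850 m ≈ 13.8 km.

t_c ≈ 0.954 d; D_c ≈ 3.26 mg/L; min DO ≈ 6.29 mg/L; x_c ≈ 13.8 km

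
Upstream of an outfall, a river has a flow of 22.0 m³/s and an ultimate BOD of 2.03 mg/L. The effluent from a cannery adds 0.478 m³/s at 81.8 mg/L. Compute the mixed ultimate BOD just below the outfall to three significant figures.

3.73 mg/L

Flow-weighted mixing: C = (Q_r C_r + Q_w C_w)/(Q_r + Q_w)
= (22.0×2.03 + 0.478×81.8)/(22.0 + 0.478) = 83.76/22.48 = 3.726 mg/L.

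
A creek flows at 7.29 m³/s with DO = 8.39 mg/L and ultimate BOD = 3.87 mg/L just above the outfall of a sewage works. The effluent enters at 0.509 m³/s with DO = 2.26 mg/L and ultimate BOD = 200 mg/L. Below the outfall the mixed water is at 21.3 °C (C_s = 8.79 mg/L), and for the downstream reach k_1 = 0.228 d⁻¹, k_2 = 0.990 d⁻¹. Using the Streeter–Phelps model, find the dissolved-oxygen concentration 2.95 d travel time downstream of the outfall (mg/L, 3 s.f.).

DO ≈ 6.47 mg/L

Mixed DO = (7.29×8.39 + 0.509×2.26)/(7.29+0.509) = 62.31/7.799 = 7.990 mg/L.
Mixed L₀ = (7.29×3.87 + 0.509×200)/(7.799) = 130.0/7.799 = 16.67 mg/L.
Initial deficit D₀ = C_s − DO₀ = 8.79 − 7.990 = 0.8001 mg/L.
D(2.95) = [0.228×16.67/(0.990−0.228)](e^(−0.228×2.95) − e^(−0.990×2.95)) + 0.8001 e^(−0.990×2.95)
= 4.988 × (0.5104 − 0.05391) + 0.8001 × 0.05391 = 2.320 mg/L.
DO = 8.79 − 2.320 = 6.470 mg/L.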